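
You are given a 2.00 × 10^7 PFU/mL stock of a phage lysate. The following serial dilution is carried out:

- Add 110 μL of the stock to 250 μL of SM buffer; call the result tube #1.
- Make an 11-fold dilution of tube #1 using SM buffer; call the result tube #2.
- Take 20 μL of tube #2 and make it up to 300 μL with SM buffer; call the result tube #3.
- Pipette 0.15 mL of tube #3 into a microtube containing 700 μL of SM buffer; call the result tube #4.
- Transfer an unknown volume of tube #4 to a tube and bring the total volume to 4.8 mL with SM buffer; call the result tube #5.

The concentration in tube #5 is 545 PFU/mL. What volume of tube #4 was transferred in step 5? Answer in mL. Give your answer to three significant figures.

0.400 mL

Step 1: 110 μL + 250 μL = 360 μL total → factor 360/110 = 3.2727
Step 2: 11-fold → factor 11
Step 3: 20 μL brought to 300 μL → factor 300/20 = 15
Step 4: 0.15 mL + 700 μL = 0.85 mL total → factor 0.85/0.15 = 5.6667
Step 5: v brought to 4.8 mL → factor = 4.8 mL/v
Product of known-step factors = 3060
Overall factor = 2.00 × 10^7 PFU/mL / (545 PFU/mL) = 36697
Step-5 factor = 36697 / 3060 = 11.993
v = 4.8 mL / 11.993 = 0.400 mL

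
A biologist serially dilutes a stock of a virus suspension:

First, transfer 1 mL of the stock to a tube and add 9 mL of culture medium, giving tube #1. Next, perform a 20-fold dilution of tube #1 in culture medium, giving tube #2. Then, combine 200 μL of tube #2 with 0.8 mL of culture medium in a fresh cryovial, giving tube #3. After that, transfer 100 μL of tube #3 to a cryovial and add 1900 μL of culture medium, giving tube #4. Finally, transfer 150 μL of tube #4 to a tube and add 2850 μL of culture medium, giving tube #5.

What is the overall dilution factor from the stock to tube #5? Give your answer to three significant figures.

4.00 × 10^5

Step 1: 1 mL + 9 mL = 10 mL total → factor 10/1 = 10
Step 2: 20-fold → factor 20
Step 3: 200 μL + 0.8 mL = 1000 μL total → factor 1000/200 = 5
Step 4: 100 μL + 1900 μL = 2000 μL total → factor 2000/100 = 20
Step 5: 150 μL + 2850 μL = 3000 μL total → factor 3000/150 = 20
Overall dilution factor = 10 × 20 × 5 × 20 × 20 = 4 × 10^5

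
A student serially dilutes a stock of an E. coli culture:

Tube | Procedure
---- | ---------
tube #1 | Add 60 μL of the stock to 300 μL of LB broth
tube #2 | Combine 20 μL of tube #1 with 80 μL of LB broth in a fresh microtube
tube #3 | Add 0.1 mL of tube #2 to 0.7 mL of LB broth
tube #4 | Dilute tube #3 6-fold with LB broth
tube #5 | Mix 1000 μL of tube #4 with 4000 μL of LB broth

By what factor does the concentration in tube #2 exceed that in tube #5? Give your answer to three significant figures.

240

Step 1: 60 μL + 300 μL = 360 μL total → factor 360/60 = 6
Step 2: 20 μL + 80 μL = 100 μL total → factor 100/20 = 5
Step 3: 0.1 mL + 0.7 mL = 0.8 mL total → factor 0.8/0.1 = 8
Step 4: 6-fold → factor 6
Step 5: 1000 μL + 4000 μL = 5000 μL total → factor 5000/1000 = 5
Dilution factor to tube #2 = 30; to tube #5 = 7200
[tube #2]/[tube #5] = (factor to tube #5)/(factor to tube #2) = 7200/30 = 240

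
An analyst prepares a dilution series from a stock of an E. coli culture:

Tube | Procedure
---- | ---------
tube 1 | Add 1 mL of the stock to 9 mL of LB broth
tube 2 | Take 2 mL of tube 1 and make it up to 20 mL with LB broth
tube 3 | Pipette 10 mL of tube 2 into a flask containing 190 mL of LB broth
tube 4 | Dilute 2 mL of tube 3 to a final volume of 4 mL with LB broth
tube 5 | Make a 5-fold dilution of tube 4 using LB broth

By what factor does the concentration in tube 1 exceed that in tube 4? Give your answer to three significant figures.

Step 1: 1 mL + 9 mL = 10 mL total → factor 10/1 = 10
Step 2: 2 mL brought to 20 mL → factor 20/2 = 10
Step 3: 10 mL + 190 mL = 200 mL total → factor 200/10 = 20
Step 4: 2 mL brought to 4 mL → factor 4/2 = 2
Dilution factor to tube 1 = 10; to tube 4 = 4000
[tube 1]/[tube 4] = (factor to tube 4)/(factor to tube 1) = 4000/10 = 400

400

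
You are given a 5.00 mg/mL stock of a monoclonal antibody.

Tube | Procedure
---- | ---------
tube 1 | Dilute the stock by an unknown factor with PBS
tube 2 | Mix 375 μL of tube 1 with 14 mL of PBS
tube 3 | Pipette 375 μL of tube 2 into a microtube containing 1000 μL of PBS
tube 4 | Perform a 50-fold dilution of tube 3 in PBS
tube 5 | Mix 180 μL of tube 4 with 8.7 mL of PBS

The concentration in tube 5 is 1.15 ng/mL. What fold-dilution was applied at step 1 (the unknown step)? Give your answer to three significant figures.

Step 1: unknown factor x
Step 2: 375 μL + 14 mL = 14375 μL total → factor 14375/375 = 38.333
Step 3: 375 μL + 1000 μL = 1375 μL total → factor 1375/375 = 3.6667
Step 4: 50-fold → factor 50
Step 5: 180 μL + 8.7 mL = 8880 μL total → factor 8880/180 = 49.333
Product of known-step factors = 3.467 × 10^5
Overall factor = 5.00 mg/mL / (1.15 ng/mL) = 4.3478 × 10^6
x = 4.3478 × 10^6 / 3.467 × 10^5 = 12.5

12.5-fold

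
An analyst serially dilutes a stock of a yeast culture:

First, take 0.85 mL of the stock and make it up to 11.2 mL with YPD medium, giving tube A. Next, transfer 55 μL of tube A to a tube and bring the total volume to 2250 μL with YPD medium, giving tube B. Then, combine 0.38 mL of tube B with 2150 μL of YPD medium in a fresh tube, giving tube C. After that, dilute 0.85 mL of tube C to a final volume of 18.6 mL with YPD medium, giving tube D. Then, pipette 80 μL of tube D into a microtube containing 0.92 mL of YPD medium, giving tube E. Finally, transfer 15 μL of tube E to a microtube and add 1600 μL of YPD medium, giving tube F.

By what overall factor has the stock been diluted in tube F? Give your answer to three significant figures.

Step 1: 0.85 mL brought to 11.2 mL → factor 11.2/0.85 = 13.176
Step 2: 55 μL brought to 2250 μL → factor 2250/55 = 40.909
Step 3: 0.38 mL + 2150 μL = 2.53 mL total → factor 2.53/0.38 = 6.6579
Step 4: 0.85 mL brought to 18.6 mL → factor 18.6/0.85 = 21.882
Step 5: 80 μL + 0.92 mL = 1000 μL total → factor 1000/80 = 12.5
Step 6: 15 μL + 1600 μL = 1615 μL total → factor 1615/15 = 107.67
Overall dilution factor = 13.176 × 40.909 × 6.6579 × 21.882 × 12.5 × 107.67 = 1.0569 × 10^8

1.06 × 10^8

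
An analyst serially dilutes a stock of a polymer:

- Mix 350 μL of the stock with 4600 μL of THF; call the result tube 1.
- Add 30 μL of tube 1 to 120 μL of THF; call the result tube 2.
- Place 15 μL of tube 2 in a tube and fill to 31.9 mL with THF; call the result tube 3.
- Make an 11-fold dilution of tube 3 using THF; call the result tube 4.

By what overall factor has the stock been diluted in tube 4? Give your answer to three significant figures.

Step 1: 350 μL + 4600 μL = 4950 μL total → factor 4950/350 = 14.143
Step 2: 30 μL + 120 μL = 150 μL total → factor 150/30 = 5
Step 3: 15 μL brought to 31.9 mL → factor 31900/15 = 2126.7
Step 4: 11-fold → factor 11
Overall dilution factor = 14.143 × 5 × 2126.7 × 11 = 1.6542 × 10^6

1.65 × 10^6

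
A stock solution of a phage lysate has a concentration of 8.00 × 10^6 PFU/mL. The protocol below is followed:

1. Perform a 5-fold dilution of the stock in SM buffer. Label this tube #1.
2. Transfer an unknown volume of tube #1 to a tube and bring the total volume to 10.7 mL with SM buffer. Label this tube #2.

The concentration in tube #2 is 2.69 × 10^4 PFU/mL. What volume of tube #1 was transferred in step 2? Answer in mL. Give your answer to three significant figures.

0.180 mL

Step 1: 5-fold → factor 5
Step 2: v brought to 10.7 mL → factor = 10.7 mL/v
Product of known-step factors = 5
Overall factor = 8.00 × 10^6 PFU/mL / (2.69 × 10^4 PFU/mL) = 297.4
Step-2 factor = 297.4 / 5 = 59.48
v = 10.7 mL / 59.48 = 0.180 mL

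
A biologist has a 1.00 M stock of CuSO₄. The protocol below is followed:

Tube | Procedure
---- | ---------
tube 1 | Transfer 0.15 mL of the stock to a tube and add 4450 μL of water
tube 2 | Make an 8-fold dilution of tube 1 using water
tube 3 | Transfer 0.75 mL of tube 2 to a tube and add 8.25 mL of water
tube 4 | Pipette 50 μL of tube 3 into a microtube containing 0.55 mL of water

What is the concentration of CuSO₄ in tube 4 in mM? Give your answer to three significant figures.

0.0283 mM

Step 1: 0.15 mL + 4450 μL = 4.6 mL total → factor 4.6/0.15 = 30.667
Step 2: 8-fold → factor 8
Step 3: 0.75 mL + 8.25 mL = 9 mL total → factor 9/0.75 = 12
Step 4: 50 μL + 0.55 mL = 600 μL total → factor 600/50 = 12
Overall dilution factor = 30.667 × 8 × 12 × 12 = 35328
Final = 1.00 M / 35328 = 2.831 × 10^-5 M = 0.0283 mM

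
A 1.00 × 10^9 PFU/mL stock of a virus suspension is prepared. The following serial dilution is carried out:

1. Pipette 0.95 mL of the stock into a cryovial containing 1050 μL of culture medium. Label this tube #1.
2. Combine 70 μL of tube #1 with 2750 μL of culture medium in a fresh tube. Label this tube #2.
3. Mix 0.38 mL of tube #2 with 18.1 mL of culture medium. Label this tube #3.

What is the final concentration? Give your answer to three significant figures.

2.42 × 10^5 PFU/mL

Step 1: 0.95 mL + 1050 μL = 2 mL total → factor 2/0.95 = 2.1053
Step 2: 70 μL + 2750 μL = 2820 μL total → factor 2820/70 = 40.286
Step 3: 0.38 mL + 18.1 mL = 18.48 mL total → factor 18.48/0.38 = 48.632
Overall dilution factor = 2.1053 × 40.286 × 48.632 = 4124.5
Final = 1.00 × 10^9 PFU/mL / 4124.5 = 2.42 × 10^5 PFU/mL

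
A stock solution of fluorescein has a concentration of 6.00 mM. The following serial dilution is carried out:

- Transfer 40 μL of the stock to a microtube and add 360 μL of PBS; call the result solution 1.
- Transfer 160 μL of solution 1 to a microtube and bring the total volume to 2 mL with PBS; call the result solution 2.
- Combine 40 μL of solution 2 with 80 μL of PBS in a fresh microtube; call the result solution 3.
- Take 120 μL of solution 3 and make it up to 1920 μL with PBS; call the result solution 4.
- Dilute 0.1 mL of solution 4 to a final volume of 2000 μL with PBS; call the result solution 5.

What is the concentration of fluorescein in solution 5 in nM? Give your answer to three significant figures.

Step 1: 40 μL + 360 μL = 400 μL total → factor 400/40 = 10
Step 2: 160 μL brought to 2 mL → factor 2000/160 = 12.5
Step 3: 40 μL + 80 μL = 120 μL total → factor 120/40 = 3
Step 4: 120 μL brought to 1920 μL → factor 1920/120 = 16
Step 5: 0.1 mL brought to 2000 μL → factor 2/0.1 = 20
Overall dilution factor = 10 × 12.5 × 3 × 16 × 20 = 1.2 × 10^5
Final = 6.00 mM / 1.2 × 10^5 = 5.000 × 10^-5 mM = 50.0 nM

50.0 nM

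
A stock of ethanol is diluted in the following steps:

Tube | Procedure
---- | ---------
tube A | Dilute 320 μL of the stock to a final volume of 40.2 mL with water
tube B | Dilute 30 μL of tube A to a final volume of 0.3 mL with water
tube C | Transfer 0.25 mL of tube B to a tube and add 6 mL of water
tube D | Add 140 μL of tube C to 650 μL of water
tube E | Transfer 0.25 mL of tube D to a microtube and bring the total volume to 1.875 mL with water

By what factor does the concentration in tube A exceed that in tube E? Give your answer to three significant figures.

1.06 × 10^4

Step 1: 320 μL brought to 40.2 mL → factor 40200/320 = 125.62
Step 2: 30 μL brought to 0.3 mL → factor 300/30 = 10
Step 3: 0.25 mL + 6 mL = 6.25 mL total → factor 6.25/0.25 = 25
Step 4: 140 μL + 650 μL = 790 μL total → factor 790/140 = 5.6429
Step 5: 0.25 mL brought to 1.875 mL → factor 1.875/0.25 = 7.5
Dilution factor to tube A = 125.62; to tube E = 1.3292 × 10^6
[tube A]/[tube E] = (factor to tube E)/(factor to tube A) = 1.3292 × 10^6/125.62 = 1.06 × 10^4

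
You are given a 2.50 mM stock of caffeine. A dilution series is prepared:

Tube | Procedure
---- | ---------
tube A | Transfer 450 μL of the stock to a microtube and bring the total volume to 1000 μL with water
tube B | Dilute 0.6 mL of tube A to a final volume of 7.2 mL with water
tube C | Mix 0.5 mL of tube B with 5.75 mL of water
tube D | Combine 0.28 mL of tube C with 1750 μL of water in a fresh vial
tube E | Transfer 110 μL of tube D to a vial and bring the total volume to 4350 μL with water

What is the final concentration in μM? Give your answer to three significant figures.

Step 1: 450 μL brought to 1000 μL → factor 1000/450 = 2.2222
Step 2: 0.6 mL brought to 7.2 mL → factor 7.2/0.6 = 12
Step 3: 0.5 mL + 5.75 mL = 6.25 mL total → factor 6.25/0.5 = 12.5
Step 4: 0.28 mL + 1750 μL = 2.03 mL total → factor 2.03/0.28 = 7.25
Step 5: 110 μL brought to 4350 μL → factor 4350/110 = 39.545
Overall dilution factor = 2.2222 × 12 × 12.5 × 7.25 × 39.545 = 95568
Final = 2.50 mM / 95568 = 2.616 × 10^-5 mM = 0.0262 μM

0.0262 μM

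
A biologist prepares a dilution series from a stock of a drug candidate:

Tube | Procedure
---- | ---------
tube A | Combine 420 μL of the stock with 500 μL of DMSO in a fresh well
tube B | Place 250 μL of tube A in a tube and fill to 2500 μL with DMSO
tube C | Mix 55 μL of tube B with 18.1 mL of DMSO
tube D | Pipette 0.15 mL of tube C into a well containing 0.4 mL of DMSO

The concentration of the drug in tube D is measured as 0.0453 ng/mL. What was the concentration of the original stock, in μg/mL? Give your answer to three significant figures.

1.20 μg/mL

Step 1: 420 μL + 500 μL = 920 μL total → factor 920/420 = 2.1905
Step 2: 250 μL brought to 2500 μL → factor 2500/250 = 10
Step 3: 55 μL + 18.1 mL = 18155 μL total → factor 18155/55 = 330.09
Step 4: 0.15 mL + 0.4 mL = 0.55 mL total → factor 0.55/0.15 = 3.6667
Overall dilution factor = 2.1905 × 10 × 330.09 × 3.6667 = 26512
Stock = 0.0453 ng/mL × 26512 = 1201 ng/mL = 1.20 μg/mL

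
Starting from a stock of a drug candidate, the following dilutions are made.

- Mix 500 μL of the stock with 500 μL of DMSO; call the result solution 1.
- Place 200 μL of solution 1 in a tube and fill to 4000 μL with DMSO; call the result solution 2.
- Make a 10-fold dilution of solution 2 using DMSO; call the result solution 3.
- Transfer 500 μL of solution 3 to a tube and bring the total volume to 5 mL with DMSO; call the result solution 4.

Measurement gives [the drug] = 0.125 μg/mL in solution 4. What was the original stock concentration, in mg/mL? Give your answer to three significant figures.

0.500 mg/mL

Step 1: 500 μL + 500 μL = 1000 μL total → factor 1000/500 = 2
Step 2: 200 μL brought to 4000 μL → factor 4000/200 = 20
Step 3: 10-fold → factor 10
Step 4: 500 μL brought to 5 mL → factor 5000/500 = 10
Overall dilution factor = 2 × 20 × 10 × 10 = 4000
Stock = 0.125 μg/mL × 4000 = 500.0 μg/mL = 0.500 mg/mL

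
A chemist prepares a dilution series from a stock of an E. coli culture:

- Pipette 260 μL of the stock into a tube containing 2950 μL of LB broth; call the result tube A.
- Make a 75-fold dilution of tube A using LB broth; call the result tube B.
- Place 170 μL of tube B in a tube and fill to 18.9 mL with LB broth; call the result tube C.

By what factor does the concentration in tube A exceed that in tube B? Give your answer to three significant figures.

75.0

Step 1: 260 μL + 2950 μL = 3210 μL total → factor 3210/260 = 12.346
Step 2: 75-fold → factor 75
Dilution factor to tube A = 12.346; to tube B = 925.96
[tube A]/[tube B] = (factor to tube B)/(factor to tube A) = 925.96/12.346 = 75.0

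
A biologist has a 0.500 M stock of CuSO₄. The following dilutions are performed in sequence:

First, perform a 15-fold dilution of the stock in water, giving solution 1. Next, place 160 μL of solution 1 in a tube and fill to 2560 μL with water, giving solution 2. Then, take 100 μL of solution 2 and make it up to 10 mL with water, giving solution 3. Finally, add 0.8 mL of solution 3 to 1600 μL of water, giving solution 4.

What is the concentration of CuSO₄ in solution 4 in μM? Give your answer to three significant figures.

Step 1: 15-fold → factor 15
Step 2: 160 μL brought to 2560 μL → factor 2560/160 = 16
Step 3: 100 μL brought to 10 mL → factor 10000/100 = 100
Step 4: 0.8 mL + 1600 μL = 2.4 mL total → factor 2.4/0.8 = 3
Dilution factor through solution 4 = 15 × 16 × 100 × 3 = 72000
[solution 4] = 0.500 M / 72000 = 6.944 × 10^-6 M = 6.94 μM

6.94 μM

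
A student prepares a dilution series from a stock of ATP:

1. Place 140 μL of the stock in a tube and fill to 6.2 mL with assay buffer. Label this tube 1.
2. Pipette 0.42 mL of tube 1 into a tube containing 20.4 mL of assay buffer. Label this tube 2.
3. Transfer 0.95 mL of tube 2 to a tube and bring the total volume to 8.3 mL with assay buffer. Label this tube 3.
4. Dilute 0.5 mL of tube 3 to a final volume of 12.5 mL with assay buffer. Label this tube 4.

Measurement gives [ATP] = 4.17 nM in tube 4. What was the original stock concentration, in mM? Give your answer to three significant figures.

2.00 mM

Step 1: 140 μL brought to 6.2 mL → factor 6200/140 = 44.286
Step 2: 0.42 mL + 20.4 mL = 20.82 mL total → factor 20.82/0.42 = 49.571
Step 3: 0.95 mL brought to 8.3 mL → factor 8.3/0.95 = 8.7368
Step 4: 0.5 mL brought to 12.5 mL → factor 12.5/0.5 = 25
Overall dilution factor = 44.286 × 49.571 × 8.7368 × 25 = 4.795 × 10^5
Stock = 4.17 nM × 4.795 × 10^5 = 2.000 × 10^6 nM = 2.00 mM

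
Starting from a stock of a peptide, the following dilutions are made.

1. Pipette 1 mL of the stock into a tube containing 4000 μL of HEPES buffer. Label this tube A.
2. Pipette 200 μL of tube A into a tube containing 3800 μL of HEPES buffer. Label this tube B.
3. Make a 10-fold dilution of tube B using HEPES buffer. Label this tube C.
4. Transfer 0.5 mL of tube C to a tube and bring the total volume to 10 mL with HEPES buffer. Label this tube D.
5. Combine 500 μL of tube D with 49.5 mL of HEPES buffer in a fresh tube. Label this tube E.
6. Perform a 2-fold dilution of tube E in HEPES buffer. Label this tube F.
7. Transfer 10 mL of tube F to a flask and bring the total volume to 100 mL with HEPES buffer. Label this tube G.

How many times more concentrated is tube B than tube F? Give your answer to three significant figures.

Step 1: 1 mL + 4000 μL = 5 mL total → factor 5/1 = 5
Step 2: 200 μL + 3800 μL = 4000 μL total → factor 4000/200 = 20
Step 3: 10-fold → factor 10
Step 4: 0.5 mL brought to 10 mL → factor 10/0.5 = 20
Step 5: 500 μL + 49.5 mL = 50000 μL total → factor 50000/500 = 100
Step 6: 2-fold → factor 2
Dilution factor to tube B = 100; to tube F = 4 × 10^6
[tube B]/[tube F] = (factor to tube F)/(factor to tube B) = 4 × 10^6/100 = 4.00 × 10^4

4.00 × 10^4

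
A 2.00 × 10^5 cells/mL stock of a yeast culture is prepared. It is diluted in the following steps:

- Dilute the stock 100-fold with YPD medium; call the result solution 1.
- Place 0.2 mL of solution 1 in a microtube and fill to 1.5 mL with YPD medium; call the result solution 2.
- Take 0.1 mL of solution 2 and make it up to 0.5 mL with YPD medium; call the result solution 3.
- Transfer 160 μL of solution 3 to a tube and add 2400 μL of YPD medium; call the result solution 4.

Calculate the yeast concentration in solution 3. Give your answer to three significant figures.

53.3 cells/mL

Step 1: 100-fold → factor 100
Step 2: 0.2 mL brought to 1.5 mL → factor 1.5/0.2 = 7.5
Step 3: 0.1 mL brought to 0.5 mL → factor 0.5/0.1 = 5
Dilution factor through solution 3 = 100 × 7.5 × 5 = 3750
[solution 3] = 2.00 × 10^5 cells/mL / 3750 = 53.3 cells/mL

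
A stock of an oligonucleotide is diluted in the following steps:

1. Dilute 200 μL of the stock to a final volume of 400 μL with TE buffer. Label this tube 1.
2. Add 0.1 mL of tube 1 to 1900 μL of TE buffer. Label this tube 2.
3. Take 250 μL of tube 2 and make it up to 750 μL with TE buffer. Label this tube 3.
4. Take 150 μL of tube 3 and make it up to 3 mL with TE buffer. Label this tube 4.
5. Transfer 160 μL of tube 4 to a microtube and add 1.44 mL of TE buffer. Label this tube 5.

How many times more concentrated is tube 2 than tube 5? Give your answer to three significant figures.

600

Step 1: 200 μL brought to 400 μL → factor 400/200 = 2
Step 2: 0.1 mL + 1900 μL = 2 mL total → factor 2/0.1 = 20
Step 3: 250 μL brought to 750 μL → factor 750/250 = 3
Step 4: 150 μL brought to 3 mL → factor 3000/150 = 20
Step 5: 160 μL + 1.44 mL = 1600 μL total → factor 1600/160 = 10
Dilution factor to tube 2 = 40; to tube 5 = 24000
[tube 2]/[tube 5] = (factor to tube 5)/(factor to tube 2) = 24000/40 = 600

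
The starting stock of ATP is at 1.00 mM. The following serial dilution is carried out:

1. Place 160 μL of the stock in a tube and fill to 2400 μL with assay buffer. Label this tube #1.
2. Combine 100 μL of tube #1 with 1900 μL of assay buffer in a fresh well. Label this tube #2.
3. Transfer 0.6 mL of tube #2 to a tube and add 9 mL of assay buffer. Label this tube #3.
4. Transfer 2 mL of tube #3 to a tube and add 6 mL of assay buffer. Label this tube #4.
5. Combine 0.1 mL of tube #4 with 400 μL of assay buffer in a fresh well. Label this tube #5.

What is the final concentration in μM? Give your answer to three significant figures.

Step 1: 160 μL brought to 2400 μL → factor 2400/160 = 15
Step 2: 100 μL + 1900 μL = 2000 μL total → factor 2000/100 = 20
Step 3: 0.6 mL + 9 mL = 9.6 mL total → factor 9.6/0.6 = 16
Step 4: 2 mL + 6 mL = 8 mL total → factor 8/2 = 4
Step 5: 0.1 mL + 400 μL = 0.5 mL total → factor 0.5/0.1 = 5
Overall dilution factor = 15 × 20 × 16 × 4 × 5 = 96000
Final = 1.00 mM / 96000 = 1.042 × 10^-5 mM = 0.0104 μM

0.0104 μM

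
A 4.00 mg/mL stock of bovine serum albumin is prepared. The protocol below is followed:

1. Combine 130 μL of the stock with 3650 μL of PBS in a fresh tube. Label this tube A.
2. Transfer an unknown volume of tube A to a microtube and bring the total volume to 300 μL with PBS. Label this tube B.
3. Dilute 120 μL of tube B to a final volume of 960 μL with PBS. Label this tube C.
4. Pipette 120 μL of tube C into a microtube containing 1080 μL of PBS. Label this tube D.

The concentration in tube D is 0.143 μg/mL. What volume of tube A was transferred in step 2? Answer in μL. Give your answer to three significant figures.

Step 1: 130 μL + 3650 μL = 3780 μL total → factor 3780/130 = 29.077
Step 2: v brought to 300 μL → factor = 300 μL/v
Step 3: 120 μL brought to 960 μL → factor 960/120 = 8
Step 4: 120 μL + 1080 μL = 1200 μL total → factor 1200/120 = 10
Product of known-step factors = 2326.2
Overall factor = 4.00 mg/mL / (0.143 μg/mL) = 27972
Step-2 factor = 27972 / 2326.2 = 12.025
v = 300 μL / 12.025 = 24.9 μL

24.9 μL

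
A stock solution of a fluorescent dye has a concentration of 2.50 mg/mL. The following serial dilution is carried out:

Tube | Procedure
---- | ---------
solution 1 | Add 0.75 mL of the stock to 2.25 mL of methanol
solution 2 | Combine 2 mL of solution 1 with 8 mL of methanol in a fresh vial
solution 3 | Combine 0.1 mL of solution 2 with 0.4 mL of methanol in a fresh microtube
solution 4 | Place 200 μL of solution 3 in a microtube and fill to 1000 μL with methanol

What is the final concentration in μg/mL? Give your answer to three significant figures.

5.00 μg/mL

Step 1: 0.75 mL + 2.25 mL = 3 mL total → factor 3/0.75 = 4
Step 2: 2 mL + 8 mL = 10 mL total → factor 10/2 = 5
Step 3: 0.1 mL + 0.4 mL = 0.5 mL total → factor 0.5/0.1 = 5
Step 4: 200 μL brought to 1000 μL → factor 1000/200 = 5
Overall dilution factor = 4 × 5 × 5 × 5 = 500
Final = 2.50 mg/mL / 500 = 0.005000 mg/mL = 5.00 μg/mL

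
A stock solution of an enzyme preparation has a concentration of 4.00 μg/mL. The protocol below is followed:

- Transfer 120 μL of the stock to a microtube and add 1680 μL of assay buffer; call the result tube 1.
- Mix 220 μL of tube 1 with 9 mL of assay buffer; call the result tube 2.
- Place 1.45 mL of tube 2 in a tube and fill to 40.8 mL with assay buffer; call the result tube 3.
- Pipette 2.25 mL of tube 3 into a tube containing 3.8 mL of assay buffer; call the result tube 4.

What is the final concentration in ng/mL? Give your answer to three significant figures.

Step 1: 120 μL + 1680 μL = 1800 μL total → factor 1800/120 = 15
Step 2: 220 μL + 9 mL = 9220 μL total → factor 9220/220 = 41.909
Step 3: 1.45 mL brought to 40.8 mL → factor 40.8/1.45 = 28.138
Step 4: 2.25 mL + 3.8 mL = 6.05 mL total → factor 6.05/2.25 = 2.6889
Overall dilution factor = 15 × 41.909 × 28.138 × 2.6889 = 47562
Final = 4.00 μg/mL / 47562 = 8.410 × 10^-5 μg/mL = 0.0841 ng/mL

0.0841 ng/mL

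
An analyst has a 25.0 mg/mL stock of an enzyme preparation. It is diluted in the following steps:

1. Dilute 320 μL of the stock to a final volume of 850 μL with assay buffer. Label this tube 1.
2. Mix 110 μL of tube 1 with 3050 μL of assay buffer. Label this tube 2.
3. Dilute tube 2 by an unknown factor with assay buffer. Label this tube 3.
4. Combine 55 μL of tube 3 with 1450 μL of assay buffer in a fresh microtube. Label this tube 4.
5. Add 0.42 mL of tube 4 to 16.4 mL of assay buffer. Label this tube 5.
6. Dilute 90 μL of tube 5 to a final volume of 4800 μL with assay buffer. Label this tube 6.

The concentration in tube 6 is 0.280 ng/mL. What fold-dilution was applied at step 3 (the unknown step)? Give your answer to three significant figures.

Step 1: 320 μL brought to 850 μL → factor 850/320 = 2.6562
Step 2: 110 μL + 3050 μL = 3160 μL total → factor 3160/110 = 28.727
Step 3: unknown factor x
Step 4: 55 μL + 1450 μL = 1505 μL total → factor 1505/55 = 27.364
Step 5: 0.42 mL + 16.4 mL = 16.82 mL total → factor 16.82/0.42 = 40.048
Step 6: 90 μL brought to 4800 μL → factor 4800/90 = 53.333
Product of known-step factors = 4.4598 × 10^6
Overall factor = 25.0 mg/mL / (0.280 ng/mL) = 8.9286 × 10^7
x = 8.9286 × 10^7 / 4.4598 × 10^6 = 20.0

20.0-fold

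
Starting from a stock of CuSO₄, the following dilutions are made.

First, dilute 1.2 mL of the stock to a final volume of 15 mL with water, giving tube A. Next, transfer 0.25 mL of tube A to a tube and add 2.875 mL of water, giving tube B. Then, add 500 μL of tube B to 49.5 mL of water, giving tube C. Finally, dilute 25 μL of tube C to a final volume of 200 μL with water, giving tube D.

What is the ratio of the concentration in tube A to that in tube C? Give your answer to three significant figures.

Step 1: 1.2 mL brought to 15 mL → factor 15/1.2 = 12.5
Step 2: 0.25 mL + 2.875 mL = 3.125 mL total → factor 3.125/0.25 = 12.5
Step 3: 500 μL + 49.5 mL = 50000 μL total → factor 50000/500 = 100
Dilution factor to tube A = 12.5; to tube C = 15625
[tube A]/[tube C] = (factor to tube C)/(factor to tube A) = 15625/12.5 = 1.25 × 10^3

1.25 × 10^3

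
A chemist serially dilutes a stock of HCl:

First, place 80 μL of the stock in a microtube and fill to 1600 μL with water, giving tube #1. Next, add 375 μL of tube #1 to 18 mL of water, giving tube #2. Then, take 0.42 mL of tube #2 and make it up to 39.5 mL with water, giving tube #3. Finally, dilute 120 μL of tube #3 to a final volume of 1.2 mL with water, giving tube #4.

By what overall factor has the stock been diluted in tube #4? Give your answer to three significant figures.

Step 1: 80 μL brought to 1600 μL → factor 1600/80 = 20
Step 2: 375 μL + 18 mL = 18375 μL total → factor 18375/375 = 49
Step 3: 0.42 mL brought to 39.5 mL → factor 39.5/0.42 = 94.048
Step 4: 120 μL brought to 1.2 mL → factor 1200/120 = 10
Overall dilution factor = 20 × 49 × 94.048 × 10 = 9.2167 × 10^5

9.22 × 10^5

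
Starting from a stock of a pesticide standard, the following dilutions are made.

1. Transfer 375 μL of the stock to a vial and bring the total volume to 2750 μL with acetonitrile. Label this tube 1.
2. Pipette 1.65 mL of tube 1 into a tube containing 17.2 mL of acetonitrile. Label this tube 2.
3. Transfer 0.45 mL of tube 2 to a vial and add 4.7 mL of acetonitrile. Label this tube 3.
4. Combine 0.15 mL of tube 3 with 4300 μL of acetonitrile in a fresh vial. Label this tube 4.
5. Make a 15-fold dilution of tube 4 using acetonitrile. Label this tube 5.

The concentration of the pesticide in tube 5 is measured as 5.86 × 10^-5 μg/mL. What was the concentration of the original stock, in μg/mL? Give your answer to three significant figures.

25.0 μg/mL

Step 1: 375 μL brought to 2750 μL → factor 2750/375 = 7.3333
Step 2: 1.65 mL + 17.2 mL = 18.85 mL total → factor 18.85/1.65 = 11.424
Step 3: 0.45 mL + 4.7 mL = 5.15 mL total → factor 5.15/0.45 = 11.444
Step 4: 0.15 mL + 4300 μL = 4.45 mL total → factor 4.45/0.15 = 29.667
Step 5: 15-fold → factor 15
Overall dilution factor = 7.3333 × 11.424 × 11.444 × 29.667 × 15 = 4.2666 × 10^5
Stock = 5.86 × 10^-5 μg/mL × 4.2666 × 10^5 = 25.0 μg/mL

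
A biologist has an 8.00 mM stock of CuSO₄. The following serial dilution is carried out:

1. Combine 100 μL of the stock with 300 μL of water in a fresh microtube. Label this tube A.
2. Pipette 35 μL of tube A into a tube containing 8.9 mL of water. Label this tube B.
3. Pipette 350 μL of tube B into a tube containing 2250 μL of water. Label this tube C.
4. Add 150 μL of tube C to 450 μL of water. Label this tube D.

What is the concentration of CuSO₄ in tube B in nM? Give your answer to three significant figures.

Step 1: 100 μL + 300 μL = 400 μL total → factor 400/100 = 4
Step 2: 35 μL + 8.9 mL = 8935 μL total → factor 8935/35 = 255.29
Dilution factor through tube B = 4 × 255.29 = 1021.1
[tube B] = 8.00 mM / 1021.1 = 0.007834 mM = 7.83 × 10^3 nM

7.83 × 10^3 nM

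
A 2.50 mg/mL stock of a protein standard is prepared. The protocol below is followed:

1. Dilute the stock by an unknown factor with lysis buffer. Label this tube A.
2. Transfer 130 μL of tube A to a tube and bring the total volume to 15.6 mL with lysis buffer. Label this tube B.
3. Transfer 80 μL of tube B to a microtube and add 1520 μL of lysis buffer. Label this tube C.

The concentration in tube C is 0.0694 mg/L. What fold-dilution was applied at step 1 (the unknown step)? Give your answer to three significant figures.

15.0-fold

Step 1: unknown factor x
Step 2: 130 μL brought to 15.6 mL → factor 15600/130 = 120
Step 3: 80 μL + 1520 μL = 1600 μL total → factor 1600/80 = 20
Product of known-step factors = 2400
Overall factor = 2.50 mg/mL / (0.0694 mg/L) = 36023
x = 36023 / 2400 = 15.0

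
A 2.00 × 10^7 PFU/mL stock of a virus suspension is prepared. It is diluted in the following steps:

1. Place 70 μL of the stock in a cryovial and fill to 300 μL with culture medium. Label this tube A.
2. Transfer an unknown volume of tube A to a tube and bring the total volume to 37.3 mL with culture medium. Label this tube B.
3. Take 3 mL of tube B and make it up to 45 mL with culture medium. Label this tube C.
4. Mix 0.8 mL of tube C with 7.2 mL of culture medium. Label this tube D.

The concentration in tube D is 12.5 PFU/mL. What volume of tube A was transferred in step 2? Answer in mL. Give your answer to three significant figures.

Step 1: 70 μL brought to 300 μL → factor 300/70 = 4.2857
Step 2: v brought to 37.3 mL → factor = 37.3 mL/v
Step 3: 3 mL brought to 45 mL → factor 45/3 = 15
Step 4: 0.8 mL + 7.2 mL = 8 mL total → factor 8/0.8 = 10
Product of known-step factors = 642.86
Overall factor = 2.00 × 10^7 PFU/mL / (12.5 PFU/mL) = 1.6 × 10^6
Step-2 factor = 1.6 × 10^6 / 642.86 = 2488.9
v = 37.3 mL / 2488.9 = 0.0150 mL

0.0150 mL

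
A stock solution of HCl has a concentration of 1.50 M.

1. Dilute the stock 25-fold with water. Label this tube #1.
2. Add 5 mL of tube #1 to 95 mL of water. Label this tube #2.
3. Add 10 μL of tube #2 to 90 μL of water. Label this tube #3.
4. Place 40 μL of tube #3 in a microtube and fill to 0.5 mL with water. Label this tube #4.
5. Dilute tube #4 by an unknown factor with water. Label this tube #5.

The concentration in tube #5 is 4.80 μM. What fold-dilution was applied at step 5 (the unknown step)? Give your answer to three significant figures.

Step 1: 25-fold → factor 25
Step 2: 5 mL + 95 mL = 100 mL total → factor 100/5 = 20
Step 3: 10 μL + 90 μL = 100 μL total → factor 100/10 = 10
Step 4: 40 μL brought to 0.5 mL → factor 500/40 = 12.5
Step 5: unknown factor x
Product of known-step factors = 62500
Overall factor = 1.50 M / (4.80 μM) = 3.125 × 10^5
x = 3.125 × 10^5 / 62500 = 5.00

5.00-fold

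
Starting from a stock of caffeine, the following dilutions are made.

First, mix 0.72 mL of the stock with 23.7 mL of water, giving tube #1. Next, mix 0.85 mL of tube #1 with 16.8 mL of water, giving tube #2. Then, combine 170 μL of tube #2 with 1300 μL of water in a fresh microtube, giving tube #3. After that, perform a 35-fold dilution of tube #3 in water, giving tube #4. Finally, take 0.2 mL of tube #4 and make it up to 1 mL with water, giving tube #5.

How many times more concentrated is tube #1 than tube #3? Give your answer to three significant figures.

180

Step 1: 0.72 mL + 23.7 mL = 24.42 mL total → factor 24.42/0.72 = 33.917
Step 2: 0.85 mL + 16.8 mL = 17.65 mL total → factor 17.65/0.85 = 20.765
Step 3: 170 μL + 1300 μL = 1470 μL total → factor 1470/170 = 8.6471
Dilution factor to tube #1 = 33.917; to tube #3 = 6089.9
[tube #1]/[tube #3] = (factor to tube #3)/(factor to tube #1) = 6089.9/33.917 = 180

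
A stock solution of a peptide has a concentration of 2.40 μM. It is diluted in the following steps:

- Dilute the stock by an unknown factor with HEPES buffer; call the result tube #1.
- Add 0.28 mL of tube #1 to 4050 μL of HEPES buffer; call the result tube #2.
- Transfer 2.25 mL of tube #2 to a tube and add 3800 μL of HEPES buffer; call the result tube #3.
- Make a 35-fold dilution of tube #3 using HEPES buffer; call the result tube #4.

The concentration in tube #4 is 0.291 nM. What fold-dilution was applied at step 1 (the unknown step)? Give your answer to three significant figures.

5.67-fold

Step 1: unknown factor x
Step 2: 0.28 mL + 4050 μL = 4.33 mL total → factor 4.33/0.28 = 15.464
Step 3: 2.25 mL + 3800 μL = 6.05 mL total → factor 6.05/2.25 = 2.6889
Step 4: 35-fold → factor 35
Product of known-step factors = 1455.4
Overall factor = 2.40 μM / (0.291 nM) = 8247.4
x = 8247.4 / 1455.4 = 5.67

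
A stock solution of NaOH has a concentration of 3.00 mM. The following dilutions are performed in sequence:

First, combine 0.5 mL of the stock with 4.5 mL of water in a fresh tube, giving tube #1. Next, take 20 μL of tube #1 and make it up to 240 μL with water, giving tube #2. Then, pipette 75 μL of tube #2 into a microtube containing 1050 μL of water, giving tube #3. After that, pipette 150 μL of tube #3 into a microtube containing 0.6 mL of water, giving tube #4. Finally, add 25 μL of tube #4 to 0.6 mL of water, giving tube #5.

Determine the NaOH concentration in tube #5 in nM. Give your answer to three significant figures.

Step 1: 0.5 mL + 4.5 mL = 5 mL total → factor 5/0.5 = 10
Step 2: 20 μL brought to 240 μL → factor 240/20 = 12
Step 3: 75 μL + 1050 μL = 1125 μL total → factor 1125/75 = 15
Step 4: 150 μL + 0.6 mL = 750 μL total → factor 750/150 = 5
Step 5: 25 μL + 0.6 mL = 625 μL total → factor 625/25 = 25
Overall dilution factor = 10 × 12 × 15 × 5 × 25 = 2.25 × 10^5
Final = 3.00 mM / 2.25 × 10^5 = 1.333 × 10^-5 mM = 13.3 nM

13.3 nM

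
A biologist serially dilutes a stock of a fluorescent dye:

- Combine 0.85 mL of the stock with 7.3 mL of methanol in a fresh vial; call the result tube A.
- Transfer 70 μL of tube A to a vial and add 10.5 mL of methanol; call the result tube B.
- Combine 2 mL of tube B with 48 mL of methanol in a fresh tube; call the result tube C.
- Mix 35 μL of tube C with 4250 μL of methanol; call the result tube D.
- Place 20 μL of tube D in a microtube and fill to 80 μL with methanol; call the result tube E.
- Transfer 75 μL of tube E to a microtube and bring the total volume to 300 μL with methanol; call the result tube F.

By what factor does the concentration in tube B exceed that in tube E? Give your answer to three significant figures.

Step 1: 0.85 mL + 7.3 mL = 8.15 mL total → factor 8.15/0.85 = 9.5882
Step 2: 70 μL + 10.5 mL = 10570 μL total → factor 10570/70 = 151
Step 3: 2 mL + 48 mL = 50 mL total → factor 50/2 = 25
Step 4: 35 μL + 4250 μL = 4285 μL total → factor 4285/35 = 122.43
Step 5: 20 μL brought to 80 μL → factor 80/20 = 4
Dilution factor to tube B = 1447.8; to tube E = 1.7725 × 10^7
[tube B]/[tube E] = (factor to tube E)/(factor to tube B) = 1.7725 × 10^7/1447.8 = 1.22 × 10^4

1.22 × 10^4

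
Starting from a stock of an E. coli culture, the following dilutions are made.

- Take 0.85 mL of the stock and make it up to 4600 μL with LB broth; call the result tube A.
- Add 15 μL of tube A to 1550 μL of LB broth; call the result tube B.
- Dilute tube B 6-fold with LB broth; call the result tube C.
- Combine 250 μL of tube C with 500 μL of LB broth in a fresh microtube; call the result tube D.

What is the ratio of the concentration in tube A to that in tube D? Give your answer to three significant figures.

1.88 × 10^3

Step 1: 0.85 mL brought to 4600 μL → factor 4.6/0.85 = 5.4118
Step 2: 15 μL + 1550 μL = 1565 μL total → factor 1565/15 = 104.33
Step 3: 6-fold → factor 6
Step 4: 250 μL + 500 μL = 750 μL total → factor 750/250 = 3
Dilution factor to tube A = 5.4118; to tube D = 10163
[tube A]/[tube D] = (factor to tube D)/(factor to tube A) = 10163/5.4118 = 1.88 × 10^3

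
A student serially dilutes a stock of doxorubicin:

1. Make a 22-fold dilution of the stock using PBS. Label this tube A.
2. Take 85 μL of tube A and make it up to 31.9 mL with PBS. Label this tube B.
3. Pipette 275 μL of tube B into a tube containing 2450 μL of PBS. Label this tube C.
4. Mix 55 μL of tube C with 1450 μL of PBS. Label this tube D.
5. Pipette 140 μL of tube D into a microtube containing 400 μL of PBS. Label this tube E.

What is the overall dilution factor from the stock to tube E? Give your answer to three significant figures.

Step 1: 22-fold → factor 22
Step 2: 85 μL brought to 31.9 mL → factor 31900/85 = 375.29
Step 3: 275 μL + 2450 μL = 2725 μL total → factor 2725/275 = 9.9091
Step 4: 55 μL + 1450 μL = 1505 μL total → factor 1505/55 = 27.364
Step 5: 140 μL + 400 μL = 540 μL total → factor 540/140 = 3.8571
Overall dilution factor = 22 × 375.29 × 9.9091 × 27.364 × 3.8571 = 8.6351 × 10^6

8.64 × 10^6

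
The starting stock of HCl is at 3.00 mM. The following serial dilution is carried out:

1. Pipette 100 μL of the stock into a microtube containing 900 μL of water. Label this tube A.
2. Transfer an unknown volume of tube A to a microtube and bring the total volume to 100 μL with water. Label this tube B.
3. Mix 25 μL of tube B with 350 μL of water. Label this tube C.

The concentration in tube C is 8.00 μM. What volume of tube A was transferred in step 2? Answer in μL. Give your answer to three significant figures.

40.0 μL

Step 1: 100 μL + 900 μL = 1000 μL total → factor 1000/100 = 10
Step 2: v brought to 100 μL → factor = 100 μL/v
Step 3: 25 μL + 350 μL = 375 μL total → factor 375/25 = 15
Product of known-step factors = 150
Overall factor = 3.00 mM / (8.00 μM) = 375
Step-2 factor = 375 / 150 = 2.5
v = 100 μL / 2.5 = 40.0 μL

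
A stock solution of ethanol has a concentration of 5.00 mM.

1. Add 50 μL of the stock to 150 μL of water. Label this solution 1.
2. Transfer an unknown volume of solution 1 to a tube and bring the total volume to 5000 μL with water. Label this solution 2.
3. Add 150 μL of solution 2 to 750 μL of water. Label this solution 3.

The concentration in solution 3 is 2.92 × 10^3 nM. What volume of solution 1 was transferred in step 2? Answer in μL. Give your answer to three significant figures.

Step 1: 50 μL + 150 μL = 200 μL total → factor 200/50 = 4
Step 2: v brought to 5000 μL → factor = 5000 μL/v
Step 3: 150 μL + 750 μL = 900 μL total → factor 900/150 = 6
Product of known-step factors = 24
Overall factor = 5.00 mM / (2.92 × 10^3 nM) = 1712.3
Step-2 factor = 1712.3 / 24 = 71.347
v = 5000 μL / 71.347 = 70.1 μL

70.1 μL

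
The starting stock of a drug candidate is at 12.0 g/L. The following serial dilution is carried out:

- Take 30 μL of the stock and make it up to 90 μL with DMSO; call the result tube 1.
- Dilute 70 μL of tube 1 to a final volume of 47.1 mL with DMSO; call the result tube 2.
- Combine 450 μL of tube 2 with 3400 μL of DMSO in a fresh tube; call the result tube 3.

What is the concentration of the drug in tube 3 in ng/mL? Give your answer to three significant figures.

Step 1: 30 μL brought to 90 μL → factor 90/30 = 3
Step 2: 70 μL brought to 47.1 mL → factor 47100/70 = 672.86
Step 3: 450 μL + 3400 μL = 3850 μL total → factor 3850/450 = 8.5556
Overall dilution factor = 3 × 672.86 × 8.5556 = 17270
Final = 12.0 g/L / 17270 = 0.0006948 g/L = 695 ng/mL

695 ng/mL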